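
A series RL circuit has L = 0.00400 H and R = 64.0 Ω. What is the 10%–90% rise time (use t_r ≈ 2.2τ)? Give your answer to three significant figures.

τ = L/R = 0.00400/64.0 = 0.0000625 s.
t_r ≈ 2.2τ = 0.000138 s.

t_r ≈ 0.000138 s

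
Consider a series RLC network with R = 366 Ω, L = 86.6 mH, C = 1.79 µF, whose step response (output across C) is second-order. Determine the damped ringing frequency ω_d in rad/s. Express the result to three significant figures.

For a series RLC circuit (capacitor voltage as output), ω_n = 1/√(LC) = 1/√(86.6 mH · 1.79 µF) = 2540 rad/s.
ζ = (R/2)·√(C/L) = (366/2)·√(1.79 µF/86.6 mH) = 0.832.
ω_d = ω_n√(1−ζ²) = 1410 rad/s.

ω_d ≈ 1410 rad/s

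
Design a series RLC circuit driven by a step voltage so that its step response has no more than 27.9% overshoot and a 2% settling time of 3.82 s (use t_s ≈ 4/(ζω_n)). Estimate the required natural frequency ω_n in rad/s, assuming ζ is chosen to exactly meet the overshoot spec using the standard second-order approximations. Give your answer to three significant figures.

ω_n ≈ 2.78 rad/s

Inverting the overshoot relation: ζ = |ln 0.279|/√(π² + ln²0.279) = 0.376.
From t_s ≈ 4/(ζω_n): ω_n = 4/(ζ·t_s) = 4/(0.376·3.82) = 2.78 rad/s.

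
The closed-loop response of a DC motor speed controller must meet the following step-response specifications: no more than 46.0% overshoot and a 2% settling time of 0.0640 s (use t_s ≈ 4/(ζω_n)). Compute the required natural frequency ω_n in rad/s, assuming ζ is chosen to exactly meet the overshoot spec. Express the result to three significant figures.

ζ = −ln(OS)/√(π² + (ln OS)²). With OS = 0.460, ln OS = −0.7765 and ζ = 0.7765/3.236 = 0.240.
Then ω_n = 4/(ζ t_s) = 4/(0.240 × 0.0640) = 260 rad/s.

ω_n ≈ 260 rad/s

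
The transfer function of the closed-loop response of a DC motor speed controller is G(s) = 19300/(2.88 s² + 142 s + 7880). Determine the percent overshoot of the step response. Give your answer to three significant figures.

%OS ≈ 18.7%

Dividing through by 2.88: denominator becomes s² + 49.31 s + 2736.
So ω_n = √2736 = 52.3 rad/s and ζ = 49.31/(2·52.3) = 0.471.
%OS = 100·exp(−πζ/√(1−ζ²)) = 18.7%.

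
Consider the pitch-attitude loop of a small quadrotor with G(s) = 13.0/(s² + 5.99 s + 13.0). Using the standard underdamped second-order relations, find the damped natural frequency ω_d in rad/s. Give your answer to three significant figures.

ω_d ≈ 2.01 rad/s

Comparing the denominator to s² + 2ζω_n s + ω_n²: ω_n = √13.0 = 3.61 rad/s, and 2ζω_n = 5.99 so ζ = 5.99/(2·3.61) = 0.831.
ω_d = 3.61·√(1 − 0.831²) = 2.01 rad/s.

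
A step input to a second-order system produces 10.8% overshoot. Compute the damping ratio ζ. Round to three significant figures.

ζ ≈ 0.578

ζ = −ln(OS)/√(π² + (ln OS)²). With OS = 0.108, ln OS = −2.226 and ζ = 2.226/3.850 = 0.578.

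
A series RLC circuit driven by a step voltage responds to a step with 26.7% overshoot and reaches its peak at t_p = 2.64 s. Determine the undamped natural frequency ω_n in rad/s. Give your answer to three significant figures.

ω_n ≈ 1.29 rad/s

From the overshoot, ζ = −ln(OS)/√(π²+ln²(OS)) = 0.387.
From t_p = π/ω_d, ω_d = π/2.64 = 1.19 rad/s, so ω_n = ω_d/√(1−ζ²) = 1.29 rad/s.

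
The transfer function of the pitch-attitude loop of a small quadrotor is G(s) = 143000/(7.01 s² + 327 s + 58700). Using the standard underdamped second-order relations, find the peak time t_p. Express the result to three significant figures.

t_p ≈ 0.0355 s

Dividing through by 7.01: denominator becomes s² + 46.65 s + 8374.
So ω_n = √8374 = 91.5 rad/s and ζ = 46.65/(2·91.5) = 0.255.
ω_d = ω_n√(1−ζ²) = 88.5 rad/s. t_p = π/ω_d = 0.0355 s.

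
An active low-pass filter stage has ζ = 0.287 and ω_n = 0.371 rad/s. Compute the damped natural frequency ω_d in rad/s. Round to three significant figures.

ω_d = ω_n√(1−ζ²) = 0.371·√0.918 = 0.355 rad/s.

ω_d ≈ 0.355 rad/s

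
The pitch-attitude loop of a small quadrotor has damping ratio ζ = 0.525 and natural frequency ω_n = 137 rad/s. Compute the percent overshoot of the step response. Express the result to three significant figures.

%OS ≈ 14.4%

For an underdamped second-order system, %OS = 100·exp(−πζ/√(1−ζ²)).
πζ/√(1−ζ²) = π·0.525/√(1−0.276) = 1.938, so %OS = 100·e^(−1.938) = 14.4%.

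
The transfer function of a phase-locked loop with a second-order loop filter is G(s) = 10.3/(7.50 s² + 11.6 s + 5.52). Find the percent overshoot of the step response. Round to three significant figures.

%OS ≈ 0.144%

Dividing through by 7.50: denominator becomes s² + 1.547 s + 0.7360.
So ω_n = √0.7360 = 0.858 rad/s and ζ = 1.547/(2·0.858) = 0.901.
%OS = 100 e^{−πζ/√(1−ζ²)} with ζ = 0.901 gives 0.144%.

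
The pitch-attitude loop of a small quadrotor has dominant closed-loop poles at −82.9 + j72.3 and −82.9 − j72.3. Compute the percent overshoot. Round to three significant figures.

%OS ≈ 2.73%

With σ = 82.9, ω_d = 72.3: ω_n = √(σ²+ω_d²) = 110 rad/s, ζ = σ/ω_n = 0.754.
Overshoot: exp(−π·0.754/√(1−0.754²)) = 0.0273, i.e. 2.73%.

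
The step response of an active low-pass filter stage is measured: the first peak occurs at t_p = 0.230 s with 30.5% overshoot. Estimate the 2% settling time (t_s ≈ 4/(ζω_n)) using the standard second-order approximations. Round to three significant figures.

ζ from %OS: ζ = |ln 0.305|/√(π²+ln²0.305) = 0.354.
t_p = π/ω_d ⇒ ω_d = 13.7 rad/s; then ω_n = ω_d/√(1−ζ²) = 14.6 rad/s.
t_s ≈ 4/(ζω_n) = 4/(0.354·14.6) = 0.775 s.

t_s ≈ 0.775 s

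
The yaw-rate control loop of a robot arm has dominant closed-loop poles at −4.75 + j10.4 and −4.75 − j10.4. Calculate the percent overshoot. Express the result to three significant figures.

%OS ≈ 23.8%

|pole| = ω_n = √(4.75² + 10.4²) = 11.4 rad/s; ζ = cos θ = σ/ω_n = 0.415.
%OS = 100·exp(−πζ/√(1−ζ²)) = 23.8%.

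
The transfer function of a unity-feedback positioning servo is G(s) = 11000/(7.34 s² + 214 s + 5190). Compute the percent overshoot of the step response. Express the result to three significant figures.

%OS ≈ 12.8%

Dividing through by 7.34: denominator becomes s² + 29.16 s + 707.1.
So ω_n = √707.1 = 26.6 rad/s and ζ = 29.16/(2·26.6) = 0.548.
%OS = 100·exp(−πζ/√(1−ζ²)) = 12.8%.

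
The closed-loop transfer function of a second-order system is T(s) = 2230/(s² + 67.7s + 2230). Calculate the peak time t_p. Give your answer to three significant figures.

t_p ≈ 0.0954 s

Comparing the denominator to s² + 2ζω_n s + ω_n²: ω_n = √2230 = 47.2 rad/s, and 2ζω_n = 67.7 so ζ = 67.7/(2·47.2) = 0.717.
ω_d = ω_n√(1−ζ²) = 32.9 rad/s. Then t_p = π/ω_d = 0.0954 s.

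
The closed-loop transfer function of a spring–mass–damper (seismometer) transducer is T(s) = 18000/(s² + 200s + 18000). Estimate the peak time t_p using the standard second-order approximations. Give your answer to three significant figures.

t_p ≈ 0.0351 s

Matching coefficients with s² + 2ζω_n s + ω_n² gives ω_n² = 18000 ⇒ ω_n = 134 rad/s, and ζ = 200/(2ω_n) = 0.745.
The damped frequency ω_d = ω_n√(1−ζ²) = 89.4 rad/s. Then t_p = π/ω_d = 0.0351 s.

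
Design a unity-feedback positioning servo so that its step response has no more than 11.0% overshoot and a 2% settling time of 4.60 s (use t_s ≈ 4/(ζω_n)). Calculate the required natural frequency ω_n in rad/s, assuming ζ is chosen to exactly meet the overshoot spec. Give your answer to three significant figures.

ω_n ≈ 1.51 rad/s

From %OS = 100·exp(−πζ/√(1−ζ²)), invert to get ζ = −ln(OS)/√(π² + ln²(OS)) with OS = 0.110.
−ln 0.110 = 2.207, so ζ = 2.207/√(π² + 4.872) = 0.575.
Then ω_n = 4/(ζ t_s) = 4/(0.575 × 4.60) = 1.51 rad/s.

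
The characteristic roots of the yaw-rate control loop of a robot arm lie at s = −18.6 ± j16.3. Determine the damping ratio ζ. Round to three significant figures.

The poles are at −σ ± jω_d with σ = 18.6 and ω_d = 16.3, so ω_n = √(σ²+ω_d²) = 24.7 rad/s and ζ = σ/ω_n = 0.752.

ζ ≈ 0.752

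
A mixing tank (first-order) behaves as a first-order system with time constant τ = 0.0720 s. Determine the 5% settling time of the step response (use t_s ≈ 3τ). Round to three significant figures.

t_s ≈ 0.216 s

t_s ≈ 3τ = 0.216 s.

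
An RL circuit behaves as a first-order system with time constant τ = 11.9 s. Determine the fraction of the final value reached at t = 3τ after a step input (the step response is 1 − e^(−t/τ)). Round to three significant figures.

y/y_∞ ≈ 0.950

y(t)/y_∞ = 1 − e^(−t/τ) = 1 − e^(−3) = 1 − e^(−3.00) = 0.950.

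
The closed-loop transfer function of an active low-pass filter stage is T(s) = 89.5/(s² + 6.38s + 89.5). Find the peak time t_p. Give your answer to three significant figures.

Comparing the denominator to s² + 2ζω_n s + ω_n²: ω_n = √89.5 = 9.46 rad/s, and 2ζω_n = 6.38 so ζ = 6.38/(2·9.46) = 0.337.
ω_d = 9.46·√(1 − 0.337²) = 8.91 rad/s. Then t_p = π/ω_d = 0.353 s.

t_p ≈ 0.353 s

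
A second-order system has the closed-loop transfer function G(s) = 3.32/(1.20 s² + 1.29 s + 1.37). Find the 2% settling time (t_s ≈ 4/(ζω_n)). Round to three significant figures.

Dividing through by 1.20: denominator becomes s² + 1.075 s + 1.142.
So ω_n = √1.142 = 1.07 rad/s and ζ = 1.075/(2·1.07) = 0.503.
t_s ≈ 4/(ζω_n) = 7.44 s.

t_s ≈ 7.44 s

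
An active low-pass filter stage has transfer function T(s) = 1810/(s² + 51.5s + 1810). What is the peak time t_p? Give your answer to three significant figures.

t_p ≈ 0.0928 s

ω_n = √1810 = 42.5 rad/s; ζ = 51.5/(2·42.5) = 0.605.
ω_d = ω_n√(1−ζ²) = 33.9 rad/s. Then t_p = π/ω_d = 0.0928 s.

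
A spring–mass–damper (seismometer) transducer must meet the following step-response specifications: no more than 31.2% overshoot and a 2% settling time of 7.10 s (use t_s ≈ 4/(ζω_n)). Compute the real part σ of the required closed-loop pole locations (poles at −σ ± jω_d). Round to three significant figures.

σ ≈ 0.563

The settling-time spec alone fixes σ = ζω_n = 4/t_s = 4/7.10 = 0.563.
(Overshoot then fixes ζ = 0.348 and hence ω_d = σ·√(1−ζ²)/ζ = 1.52 rad/s.)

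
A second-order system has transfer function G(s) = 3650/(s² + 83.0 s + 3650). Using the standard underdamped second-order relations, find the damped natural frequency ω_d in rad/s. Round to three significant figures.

ω_d ≈ 43.9 rad/s

Comparing the denominator to s² + 2ζω_n s + ω_n²: ω_n = √3650 = 60.4 rad/s, and 2ζω_n = 83.0 so ζ = 83.0/(2·60.4) = 0.687.
ω_d = 60.4·√(1 − 0.687²) = 43.9 rad/s.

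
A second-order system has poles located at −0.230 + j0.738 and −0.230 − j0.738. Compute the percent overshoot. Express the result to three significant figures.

%OS ≈ 37.6%

|pole| = ω_n = √(0.230² + 0.738²) = 0.773 rad/s; ζ = cos θ = σ/ω_n = 0.298.
%OS = 100 e^{−πζ/√(1−ζ²)} with ζ = 0.298 gives 37.6%.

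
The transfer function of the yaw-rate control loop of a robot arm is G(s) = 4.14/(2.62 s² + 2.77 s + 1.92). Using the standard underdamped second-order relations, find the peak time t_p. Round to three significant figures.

Dividing through by 2.62: denominator becomes s² + 1.057 s + 0.7328.
So ω_n = √0.7328 = 0.856 rad/s and ζ = 1.057/(2·0.856) = 0.618.
ω_d = 0.856·√(1 − 0.618²) = 0.673 rad/s. t_p = π/ω_d = 4.67 s.

t_p ≈ 4.67 s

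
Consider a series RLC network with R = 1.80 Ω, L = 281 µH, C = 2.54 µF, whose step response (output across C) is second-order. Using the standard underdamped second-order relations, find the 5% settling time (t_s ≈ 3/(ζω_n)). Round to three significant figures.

t_s ≈ 0.000937 s

For a series RLC circuit (capacitor voltage as output), ω_n = 1/√(LC) = 1/√(281 µH · 2.54 µF) = 37400 rad/s.
ζ = (R/2)·√(C/L) = (1.80/2)·√(2.54 µF/281 µH) = 0.0856.
t_s ≈ 3/(ζω_n) = 0.000937 s.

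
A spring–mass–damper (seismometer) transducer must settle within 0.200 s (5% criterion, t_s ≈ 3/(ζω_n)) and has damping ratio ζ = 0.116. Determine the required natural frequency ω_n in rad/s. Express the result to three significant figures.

Rearranging t_s ≈ 3/(ζω_n) gives ω_n = 3/(ζ·t_s) = 3/(0.116 × 0.200) = 129 rad/s.

ω_n ≈ 129 rad/s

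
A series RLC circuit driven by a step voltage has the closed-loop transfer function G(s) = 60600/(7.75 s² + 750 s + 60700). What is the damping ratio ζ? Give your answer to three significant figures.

Dividing through by 7.75: denominator becomes s² + 96.77 s + 7832.
So ω_n = √7832 = 88.5 rad/s and ζ = 96.77/(2·88.5) = 0.547.

ζ ≈ 0.547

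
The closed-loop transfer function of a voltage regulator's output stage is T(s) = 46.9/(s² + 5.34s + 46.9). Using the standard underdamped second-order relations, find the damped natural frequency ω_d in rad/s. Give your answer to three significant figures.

Comparing the denominator to s² + 2ζω_n s + ω_n²: ω_n = √46.9 = 6.85 rad/s, and 2ζω_n = 5.34 so ζ = 5.34/(2·6.85) = 0.390.
The damped frequency ω_d = ω_n√(1−ζ²) = 6.31 rad/s.

ω_d ≈ 6.31 rad/s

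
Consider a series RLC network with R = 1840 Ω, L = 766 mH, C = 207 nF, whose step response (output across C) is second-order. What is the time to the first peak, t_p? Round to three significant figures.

For a series RLC circuit (capacitor voltage as output), ω_n = 1/√(LC) = 1/√(766 mH · 207 nF) = 2510 rad/s.
ζ = (R/2)·√(C/L) = (1840/2)·√(207 nF/766 mH) = 0.478.
ω_d = 2510·√(1 − 0.478²) = 2210 rad/s. t_p = π/ω_d = 0.00142 s.

t_p ≈ 0.00142 s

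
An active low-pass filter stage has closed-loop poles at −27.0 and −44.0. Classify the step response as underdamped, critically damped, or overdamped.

Since the poles are distinct, negative and real, the response is overdamped.

overdamped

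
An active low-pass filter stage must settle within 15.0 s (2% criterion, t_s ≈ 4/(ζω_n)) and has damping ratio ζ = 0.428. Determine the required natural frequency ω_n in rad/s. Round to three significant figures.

ω_n ≈ 0.623 rad/s

Rearranging t_s ≈ 4/(ζω_n) gives ω_n = 4/(ζ·t_s) = 4/(0.428 × 15.0) = 0.623 rad/s.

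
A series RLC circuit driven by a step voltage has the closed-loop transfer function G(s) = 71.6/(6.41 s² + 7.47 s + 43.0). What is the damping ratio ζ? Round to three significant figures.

Dividing through by 6.41: denominator becomes s² + 1.165 s + 6.708.
So ω_n = √6.708 = 2.59 rad/s and ζ = 1.165/(2·2.59) = 0.225.

ζ ≈ 0.225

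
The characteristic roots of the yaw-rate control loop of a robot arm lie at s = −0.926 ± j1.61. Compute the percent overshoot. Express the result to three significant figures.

|pole| = ω_n = √(0.926² + 1.61²) = 1.86 rad/s; ζ = cos θ = σ/ω_n = 0.499.
%OS = 100 e^{−πζ/√(1−ζ²)} with ζ = 0.499 gives 16.4%.

%OS ≈ 16.4%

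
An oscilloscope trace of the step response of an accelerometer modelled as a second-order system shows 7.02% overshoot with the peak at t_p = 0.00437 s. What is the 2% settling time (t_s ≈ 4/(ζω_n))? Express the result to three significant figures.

t_s ≈ 0.00658 s

From the overshoot, ζ = −ln(OS)/√(π²+ln²(OS)) = 0.646.
From t_p = π/ω_d, ω_d = π/0.00437 = 719 rad/s, so ω_n = ω_d/√(1−ζ²) = 941 rad/s.
t_s ≈ 4/(ζω_n) = 4/(0.646·941) = 0.00658 s.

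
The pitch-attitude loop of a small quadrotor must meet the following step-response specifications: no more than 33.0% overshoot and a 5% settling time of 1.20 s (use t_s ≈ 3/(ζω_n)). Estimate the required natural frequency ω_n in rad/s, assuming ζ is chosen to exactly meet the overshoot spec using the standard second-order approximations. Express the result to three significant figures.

ω_n ≈ 7.51 rad/s

Inverting the overshoot relation: ζ = |ln 0.330|/√(π² + ln²0.330) = 0.333.
From t_s ≈ 3/(ζω_n): ω_n = 3/(ζ·t_s) = 3/(0.333·1.20) = 7.51 rad/s.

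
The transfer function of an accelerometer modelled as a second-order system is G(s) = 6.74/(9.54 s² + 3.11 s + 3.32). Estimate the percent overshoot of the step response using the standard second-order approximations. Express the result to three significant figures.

Dividing through by 9.54: denominator becomes s² + 0.3260 s + 0.3480.
So ω_n = √0.3480 = 0.590 rad/s and ζ = 0.3260/(2·0.590) = 0.276.
Overshoot: exp(−π·0.276/√(1−0.276²)) = 0.405, i.e. 40.5%.

%OS ≈ 40.5%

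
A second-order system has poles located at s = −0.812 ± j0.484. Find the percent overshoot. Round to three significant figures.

%OS ≈ 0.514%

With σ = 0.812, ω_d = 0.484: ω_n = √(σ²+ω_d²) = 0.945 rad/s, ζ = σ/ω_n = 0.859.
Overshoot: exp(−π·0.859/√(1−0.859²)) = 0.00514, i.e. 0.514%.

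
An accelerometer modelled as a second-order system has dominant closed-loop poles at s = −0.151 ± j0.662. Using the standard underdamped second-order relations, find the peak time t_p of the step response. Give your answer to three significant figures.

t_p ≈ 4.75 s

t_p = π/ω_d with ω_d = 0.662 (the imaginary part), so t_p = 4.75 s.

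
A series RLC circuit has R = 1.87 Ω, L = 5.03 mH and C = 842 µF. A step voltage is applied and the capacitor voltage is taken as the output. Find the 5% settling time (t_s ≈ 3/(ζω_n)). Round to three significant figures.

For a series RLC circuit (capacitor voltage as output), ω_n = 1/√(LC) = 1/√(5.03 mH · 842 µF) = 486 rad/s.
ζ = (R/2)·√(C/L) = (1.87/2)·√(842 µF/5.03 mH) = 0.383.
t_s ≈ 3/(ζω_n) = 0.0161 s.

t_s ≈ 0.0161 s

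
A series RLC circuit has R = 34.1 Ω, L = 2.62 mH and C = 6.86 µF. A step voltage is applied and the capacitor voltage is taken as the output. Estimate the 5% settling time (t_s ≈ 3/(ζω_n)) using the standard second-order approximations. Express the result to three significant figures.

For a series RLC circuit (capacitor voltage as output), ω_n = 1/√(LC) = 1/√(2.62 mH · 6.86 µF) = 7460 rad/s.
ζ = (R/2)·√(C/L) = (34.1/2)·√(6.86 µF/2.62 mH) = 0.872.
t_s ≈ 3/(ζω_n) = 0.000461 s.

t_s ≈ 0.000461 s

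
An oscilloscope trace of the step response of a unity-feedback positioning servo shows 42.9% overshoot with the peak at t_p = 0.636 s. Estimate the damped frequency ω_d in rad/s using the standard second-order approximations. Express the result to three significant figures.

ω_d ≈ 4.94 rad/s

t_p = π/ω_d, so ω_d = π/0.636 = 4.94 rad/s.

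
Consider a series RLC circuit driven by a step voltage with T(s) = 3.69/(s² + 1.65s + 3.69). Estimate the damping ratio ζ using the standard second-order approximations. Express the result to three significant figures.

ζ ≈ 0.429

Matching coefficients with s² + 2ζω_n s + ω_n² gives ω_n² = 3.69 ⇒ ω_n = 1.92 rad/s, and ζ = 1.65/(2ω_n) = 0.429.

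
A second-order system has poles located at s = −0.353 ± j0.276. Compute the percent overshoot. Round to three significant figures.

|pole| = ω_n = √(0.353² + 0.276²) = 0.448 rad/s; ζ = cos θ = σ/ω_n = 0.788.
%OS = 100·exp(−πζ/√(1−ζ²)) = 1.80%.

%OS ≈ 1.80%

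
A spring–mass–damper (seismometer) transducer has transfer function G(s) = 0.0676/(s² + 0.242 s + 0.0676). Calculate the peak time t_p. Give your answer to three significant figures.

t_p ≈ 13.7 s

Comparing the denominator to s² + 2ζω_n s + ω_n²: ω_n = √0.0676 = 0.260 rad/s, and 2ζω_n = 0.242 so ζ = 0.242/(2·0.260) = 0.465.
ω_d = 0.260·√(1 − 0.465²) = 0.230 rad/s. Then t_p = π/ω_d = 13.7 s.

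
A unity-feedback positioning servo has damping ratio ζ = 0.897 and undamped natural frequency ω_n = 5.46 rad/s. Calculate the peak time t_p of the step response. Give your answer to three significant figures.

t_p ≈ 1.30 s

The damped frequency is ω_d = ω_n√(1−ζ²) = 5.46·√(1−0.805) = 2.41 rad/s.
Peak time t_p = π/ω_d = π/2.41 = 1.30 s.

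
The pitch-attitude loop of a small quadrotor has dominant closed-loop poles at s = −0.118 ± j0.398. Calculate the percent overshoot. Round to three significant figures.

%OS ≈ 39.4%

With σ = 0.118, ω_d = 0.398: ω_n = √(σ²+ω_d²) = 0.415 rad/s, ζ = σ/ω_n = 0.284.
%OS = 100·exp(−πζ/√(1−ζ²)) = 39.4%.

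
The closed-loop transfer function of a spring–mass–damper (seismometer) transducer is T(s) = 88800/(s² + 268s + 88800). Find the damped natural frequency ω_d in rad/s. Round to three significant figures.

Comparing the denominator to s² + 2ζω_n s + ω_n²: ω_n = √88800 = 298 rad/s, and 2ζω_n = 268 so ζ = 268/(2·298) = 0.450.
ω_d = 298·√(1 − 0.450²) = 266 rad/s.

ω_d ≈ 266 rad/s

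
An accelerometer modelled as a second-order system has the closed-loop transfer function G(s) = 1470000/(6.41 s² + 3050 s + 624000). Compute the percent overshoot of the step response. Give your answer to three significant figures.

Dividing through by 6.41: denominator becomes s² + 475.8 s + 97350.
So ω_n = √97350 = 312 rad/s and ζ = 475.8/(2·312) = 0.763.
%OS = 100·exp(−πζ/√(1−ζ²)) = 2.47%.

%OS ≈ 2.47%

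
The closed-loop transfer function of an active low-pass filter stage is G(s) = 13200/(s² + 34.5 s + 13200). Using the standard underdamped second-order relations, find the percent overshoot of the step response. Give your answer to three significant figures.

ω_n = √13200 = 115 rad/s; ζ = 34.5/(2·115) = 0.150.
%OS = 100·exp(−πζ/√(1−ζ²)) = 62.1%.

%OS ≈ 62.1%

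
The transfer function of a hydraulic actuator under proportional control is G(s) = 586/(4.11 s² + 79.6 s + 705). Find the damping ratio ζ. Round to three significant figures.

Dividing through by 4.11: denominator becomes s² + 19.37 s + 171.5.
So ω_n = √171.5 = 13.1 rad/s and ζ = 19.37/(2·13.1) = 0.739.

ζ ≈ 0.739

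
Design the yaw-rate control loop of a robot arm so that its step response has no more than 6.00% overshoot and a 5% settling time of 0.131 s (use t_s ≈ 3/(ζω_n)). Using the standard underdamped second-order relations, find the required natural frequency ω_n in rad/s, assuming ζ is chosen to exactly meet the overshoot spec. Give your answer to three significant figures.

ω_n ≈ 34.3 rad/s

From %OS = 100·exp(−πζ/√(1−ζ²)), invert to get ζ = −ln(OS)/√(π² + ln²(OS)) with OS = 0.0600.
−ln 0.0600 = 2.813, so ζ = 2.813/√(π² + 7.915) = 0.667.
Then ω_n = 3/(ζ t_s) = 3/(0.667 × 0.131) = 34.3 rad/s.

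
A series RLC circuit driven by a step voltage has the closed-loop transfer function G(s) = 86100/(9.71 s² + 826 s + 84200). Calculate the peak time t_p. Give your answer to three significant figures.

Dividing through by 9.71: denominator becomes s² + 85.07 s + 8671.
So ω_n = √8671 = 93.1 rad/s and ζ = 85.07/(2·93.1) = 0.457.
The damped frequency ω_d = ω_n√(1−ζ²) = 82.8 rad/s. t_p = π/ω_d = 0.0379 s.

t_p ≈ 0.0379 s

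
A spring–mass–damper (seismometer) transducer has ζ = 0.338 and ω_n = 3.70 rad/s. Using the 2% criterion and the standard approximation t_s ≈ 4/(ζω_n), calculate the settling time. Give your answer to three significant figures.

t_s ≈ 3.20 s

t_s ≈ 4/(ζω_n) = 4/(0.338 × 3.70) = 3.20 s.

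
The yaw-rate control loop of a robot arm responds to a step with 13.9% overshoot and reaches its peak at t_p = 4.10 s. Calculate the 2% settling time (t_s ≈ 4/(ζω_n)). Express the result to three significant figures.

t_s ≈ 8.31 s

From the overshoot, ζ = −ln(OS)/√(π²+ln²(OS)) = 0.532.
From t_p = π/ω_d, ω_d = π/4.10 = 0.766 rad/s, so ω_n = ω_d/√(1−ζ²) = 0.905 rad/s.
t_s ≈ 4/(ζω_n) = 4/(0.532·0.905) = 8.31 s.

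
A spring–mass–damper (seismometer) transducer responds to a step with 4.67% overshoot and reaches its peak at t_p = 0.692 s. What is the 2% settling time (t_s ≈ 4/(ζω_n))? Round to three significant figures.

ζ from %OS: ζ = |ln 0.0467|/√(π²+ln²0.0467) = 0.698.
t_p = π/ω_d ⇒ ω_d = 4.54 rad/s; then ω_n = ω_d/√(1−ζ²) = 6.34 rad/s.
t_s ≈ 4/(ζω_n) = 4/(0.698·6.34) = 0.903 s.

t_s ≈ 0.903 s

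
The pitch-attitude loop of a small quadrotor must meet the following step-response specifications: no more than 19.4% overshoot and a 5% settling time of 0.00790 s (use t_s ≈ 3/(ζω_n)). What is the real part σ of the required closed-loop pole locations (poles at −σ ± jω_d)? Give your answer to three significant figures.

The settling-time spec alone fixes σ = ζω_n = 3/t_s = 3/0.00790 = 380.
(Overshoot then fixes ζ = 0.463 and hence ω_d = σ·√(1−ζ²)/ζ = 727 rad/s.)

σ ≈ 380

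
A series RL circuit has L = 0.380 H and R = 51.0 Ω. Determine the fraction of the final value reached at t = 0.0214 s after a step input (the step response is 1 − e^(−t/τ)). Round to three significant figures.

y/y_∞ ≈ 0.943

τ = L/R = 0.380/51.0 = 0.00745 s.
y(t)/y_∞ = 1 − e^(−t/τ) = 1 − e^(−0.0214/0.00745) = 1 − e^(−2.87) = 0.943.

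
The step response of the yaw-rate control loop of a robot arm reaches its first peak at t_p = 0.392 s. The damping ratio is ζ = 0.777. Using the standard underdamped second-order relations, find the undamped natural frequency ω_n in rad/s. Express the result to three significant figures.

Peak time t_p = π/ω_d, so ω_d = π/t_p = π/0.392 = 8.01 rad/s.
ω_n = ω_d/√(1−ζ²) = 8.01/√0.396 = 12.7 rad/s.

ω_n ≈ 12.7 rad/s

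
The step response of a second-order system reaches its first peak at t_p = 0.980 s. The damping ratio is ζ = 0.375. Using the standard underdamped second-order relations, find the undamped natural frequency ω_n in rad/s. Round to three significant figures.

Peak time t_p = π/ω_d, so ω_d = π/t_p = π/0.980 = 3.21 rad/s.
ω_n = ω_d/√(1−ζ²) = 3.21/√0.859 = 3.46 rad/s.

ω_n ≈ 3.46 rad/s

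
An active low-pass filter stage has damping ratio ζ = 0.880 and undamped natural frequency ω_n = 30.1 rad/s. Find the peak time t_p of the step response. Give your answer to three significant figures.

t_p ≈ 0.220 s

The damped frequency is ω_d = ω_n√(1−ζ²) = 30.1·√(1−0.774) = 14.3 rad/s.
Peak time t_p = π/ω_d = π/14.3 = 0.220 s.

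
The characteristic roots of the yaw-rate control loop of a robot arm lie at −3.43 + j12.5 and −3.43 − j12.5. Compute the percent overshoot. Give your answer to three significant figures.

%OS ≈ 42.2%

The poles are at −σ ± jω_d with σ = 3.43 and ω_d = 12.5, so ω_n = √(σ²+ω_d²) = 13.0 rad/s and ζ = σ/ω_n = 0.265.
Overshoot: exp(−π·0.265/√(1−0.265²)) = 0.422, i.e. 42.2%.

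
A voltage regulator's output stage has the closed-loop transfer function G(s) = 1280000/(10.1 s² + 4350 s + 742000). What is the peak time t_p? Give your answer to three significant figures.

t_p ≈ 0.0191 s

Dividing through by 10.1: denominator becomes s² + 430.7 s + 73470.
So ω_n = √73470 = 271 rad/s and ζ = 430.7/(2·271) = 0.795.
The damped frequency ω_d = ω_n√(1−ζ²) = 165 rad/s. t_p = π/ω_d = 0.0191 s.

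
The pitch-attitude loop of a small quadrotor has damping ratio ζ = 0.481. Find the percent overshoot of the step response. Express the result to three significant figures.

For an underdamped second-order system, %OS = 100·exp(−πζ/√(1−ζ²)).
πζ/√(1−ζ²) = π·0.481/√(1−0.231) = 1.724, so %OS = 100·e^(−1.724) = 17.8%.

%OS ≈ 17.8%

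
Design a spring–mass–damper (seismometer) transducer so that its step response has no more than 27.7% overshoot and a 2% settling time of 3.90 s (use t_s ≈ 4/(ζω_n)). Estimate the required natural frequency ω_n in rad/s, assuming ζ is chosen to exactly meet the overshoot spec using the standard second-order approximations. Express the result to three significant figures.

ω_n ≈ 2.71 rad/s

Inverting the overshoot relation: ζ = |ln 0.277|/√(π² + ln²0.277) = 0.378.
From t_s ≈ 4/(ζω_n): ω_n = 4/(ζ·t_s) = 4/(0.378·3.90) = 2.71 rad/s.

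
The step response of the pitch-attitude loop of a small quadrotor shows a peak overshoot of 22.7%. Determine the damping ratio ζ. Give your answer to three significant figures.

ζ ≈ 0.427

From %OS = 100·exp(−πζ/√(1−ζ²)), invert to get ζ = −ln(OS)/√(π² + ln²(OS)) with OS = 0.227.
−ln 0.227 = 1.483, so ζ = 1.483/√(π² + 2.199) = 0.427.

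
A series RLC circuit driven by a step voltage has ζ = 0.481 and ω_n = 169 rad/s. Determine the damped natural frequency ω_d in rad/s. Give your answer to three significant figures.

ω_d ≈ 148 rad/s

ω_d = ω_n√(1−ζ²) = 169·√0.769 = 148 rad/s.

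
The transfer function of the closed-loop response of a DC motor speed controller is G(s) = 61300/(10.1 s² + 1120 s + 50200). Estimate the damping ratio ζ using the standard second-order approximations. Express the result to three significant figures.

ζ ≈ 0.786

Dividing through by 10.1: denominator becomes s² + 110.9 s + 4970.
So ω_n = √4970 = 70.5 rad/s and ζ = 110.9/(2·70.5) = 0.786.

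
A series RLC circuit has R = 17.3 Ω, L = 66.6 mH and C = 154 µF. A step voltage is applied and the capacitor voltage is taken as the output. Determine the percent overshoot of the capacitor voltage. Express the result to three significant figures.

%OS ≈ 23.8%

For a series RLC circuit (capacitor voltage as output), ω_n = 1/√(LC) = 1/√(66.6 mH · 154 µF) = 312 rad/s.
ζ = (R/2)·√(C/L) = (17.3/2)·√(154 µF/66.6 mH) = 0.416.
%OS = 100·exp(−πζ/√(1−ζ²)) = 23.8%.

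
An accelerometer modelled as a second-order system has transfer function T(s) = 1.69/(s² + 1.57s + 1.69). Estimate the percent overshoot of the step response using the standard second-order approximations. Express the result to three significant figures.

Matching coefficients with s² + 2ζω_n s + ω_n² gives ω_n² = 1.69 ⇒ ω_n = 1.30 rad/s, and ζ = 1.57/(2ω_n) = 0.604.
%OS = 100·exp(−πζ/√(1−ζ²)) = 9.26%.

%OS ≈ 9.26%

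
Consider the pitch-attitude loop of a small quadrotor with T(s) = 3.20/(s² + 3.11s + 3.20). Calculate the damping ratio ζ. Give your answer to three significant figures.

Matching coefficients with s² + 2ζω_n s + ω_n² gives ω_n² = 3.20 ⇒ ω_n = 1.79 rad/s, and ζ = 3.11/(2ω_n) = 0.869.

ζ ≈ 0.869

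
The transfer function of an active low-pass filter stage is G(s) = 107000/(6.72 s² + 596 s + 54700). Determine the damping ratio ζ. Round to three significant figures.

Dividing through by 6.72: denominator becomes s² + 88.69 s + 8140.
So ω_n = √8140 = 90.2 rad/s and ζ = 88.69/(2·90.2) = 0.492.

ζ ≈ 0.492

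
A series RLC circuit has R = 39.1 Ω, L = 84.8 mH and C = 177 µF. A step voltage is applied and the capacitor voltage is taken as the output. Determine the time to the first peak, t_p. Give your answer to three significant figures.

t_p ≈ 0.0271 s

For a series RLC circuit (capacitor voltage as output), ω_n = 1/√(LC) = 1/√(84.8 mH · 177 µF) = 258 rad/s.
ζ = (R/2)·√(C/L) = (39.1/2)·√(177 µF/84.8 mH) = 0.893.
The damped frequency ω_d = ω_n√(1−ζ²) = 116 rad/s. t_p = π/ω_d = 0.0271 s.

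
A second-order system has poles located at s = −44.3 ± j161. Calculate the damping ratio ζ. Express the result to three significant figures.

ζ ≈ 0.265

The poles are at −σ ± jω_d with σ = 44.3 and ω_d = 161, so ω_n = √(σ²+ω_d²) = 167 rad/s and ζ = σ/ω_n = 0.265.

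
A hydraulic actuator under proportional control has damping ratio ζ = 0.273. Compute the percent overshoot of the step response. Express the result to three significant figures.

For an underdamped second-order system, %OS = 100·exp(−πζ/√(1−ζ²)).
πζ/√(1−ζ²) = π·0.273/√(1−0.0745) = 0.8915, so %OS = 100·e^(−0.8915) = 41.0%.

%OS ≈ 41.0%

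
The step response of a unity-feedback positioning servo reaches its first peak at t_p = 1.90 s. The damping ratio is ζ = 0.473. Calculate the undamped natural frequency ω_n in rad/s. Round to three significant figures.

Peak time t_p = π/ω_d, so ω_d = π/t_p = π/1.90 = 1.65 rad/s.
ω_n = ω_d/√(1−ζ²) = 1.65/√0.776 = 1.88 rad/s.

ω_n ≈ 1.88 rad/s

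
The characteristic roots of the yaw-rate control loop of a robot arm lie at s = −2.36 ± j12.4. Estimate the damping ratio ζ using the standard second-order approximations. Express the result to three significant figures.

|pole| = ω_n = √(2.36² + 12.4²) = 12.6 rad/s; ζ = cos θ = σ/ω_n = 0.187.

ζ ≈ 0.187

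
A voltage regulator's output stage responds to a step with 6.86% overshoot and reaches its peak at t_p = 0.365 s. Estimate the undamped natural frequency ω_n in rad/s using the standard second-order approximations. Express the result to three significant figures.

The overshoot fixes ζ = −ln(OS)/√(π²+ln²(OS)) = 0.649.
From t_p = π/ω_d, ω_d = π/0.365 = 8.61 rad/s, so ω_n = ω_d/√(1−ζ²) = 11.3 rad/s.

ω_n ≈ 11.3 rad/s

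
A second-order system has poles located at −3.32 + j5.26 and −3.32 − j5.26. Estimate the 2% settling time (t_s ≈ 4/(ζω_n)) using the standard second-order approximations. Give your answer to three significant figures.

For poles at −σ ± jω_d, ζω_n = σ = 3.32, so t_s ≈ 4/σ = 1.20 s.

t_s ≈ 1.20 s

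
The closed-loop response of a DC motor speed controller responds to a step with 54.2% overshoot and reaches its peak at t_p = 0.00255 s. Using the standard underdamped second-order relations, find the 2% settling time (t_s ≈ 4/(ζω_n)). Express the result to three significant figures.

From the overshoot, ζ = −ln(OS)/√(π²+ln²(OS)) = 0.191.
t_p = π/ω_d ⇒ ω_d = 1230 rad/s; then ω_n = ω_d/√(1−ζ²) = 1260 rad/s.
t_s ≈ 4/(ζω_n) = 4/(0.191·1260) = 0.0167 s.

t_s ≈ 0.0167 s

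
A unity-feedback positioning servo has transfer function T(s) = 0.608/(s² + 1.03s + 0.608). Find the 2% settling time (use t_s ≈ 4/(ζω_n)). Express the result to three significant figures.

t_s ≈ 7.77 s

ω_n = √0.608 = 0.780 rad/s; ζ = 1.03/(2·0.780) = 0.660.
t_s ≈ 4/(ζω_n) = 4/(0.660·0.780) = 7.77 s.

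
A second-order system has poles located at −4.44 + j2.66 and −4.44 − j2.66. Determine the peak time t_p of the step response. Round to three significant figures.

t_p = π/ω_d with ω_d = 2.66 (the imaginary part), so t_p = 1.18 s.

t_p ≈ 1.18 s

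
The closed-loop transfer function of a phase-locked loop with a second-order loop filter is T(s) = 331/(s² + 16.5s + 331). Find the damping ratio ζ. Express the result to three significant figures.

Matching coefficients with s² + 2ζω_n s + ω_n² gives ω_n² = 331 ⇒ ω_n = 18.2 rad/s, and ζ = 16.5/(2ω_n) = 0.453.

ζ ≈ 0.453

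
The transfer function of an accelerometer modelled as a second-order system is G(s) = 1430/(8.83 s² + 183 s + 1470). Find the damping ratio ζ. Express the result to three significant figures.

ζ ≈ 0.803

Dividing through by 8.83: denominator becomes s² + 20.72 s + 166.5.
So ω_n = √166.5 = 12.9 rad/s and ζ = 20.72/(2·12.9) = 0.803.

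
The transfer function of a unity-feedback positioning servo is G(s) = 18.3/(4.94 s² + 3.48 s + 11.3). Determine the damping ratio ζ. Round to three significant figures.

ζ ≈ 0.233

Dividing through by 4.94: denominator becomes s² + 0.7045 s + 2.287.
So ω_n = √2.287 = 1.51 rad/s and ζ = 0.7045/(2·1.51) = 0.233.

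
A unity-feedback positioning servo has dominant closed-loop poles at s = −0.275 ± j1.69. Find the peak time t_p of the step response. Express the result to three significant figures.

t_p ≈ 1.86 s

t_p = π/ω_d with ω_d = 1.69 (the imaginary part), so t_p = 1.86 s.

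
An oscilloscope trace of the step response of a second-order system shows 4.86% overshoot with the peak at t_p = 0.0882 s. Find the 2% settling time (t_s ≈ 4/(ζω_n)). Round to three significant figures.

The overshoot fixes ζ = −ln(OS)/√(π²+ln²(OS)) = 0.694.
From t_p = π/ω_d, ω_d = π/0.0882 = 35.6 rad/s, so ω_n = ω_d/√(1−ζ²) = 49.4 rad/s.
t_s ≈ 4/(ζω_n) = 4/(0.694·49.4) = 0.117 s.

t_s ≈ 0.117 s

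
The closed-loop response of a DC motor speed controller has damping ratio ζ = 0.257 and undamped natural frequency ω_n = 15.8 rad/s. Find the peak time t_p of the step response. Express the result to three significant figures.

t_p ≈ 0.206 s

The damped frequency is ω_d = ω_n√(1−ζ²) = 15.8·√(1−0.0660) = 15.3 rad/s.
Peak time t_p = π/ω_d = π/15.3 = 0.206 s.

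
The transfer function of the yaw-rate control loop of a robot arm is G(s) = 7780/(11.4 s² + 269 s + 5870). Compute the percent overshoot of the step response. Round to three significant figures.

%OS ≈ 14.8%

Dividing through by 11.4: denominator becomes s² + 23.60 s + 514.9.
So ω_n = √514.9 = 22.7 rad/s and ζ = 23.60/(2·22.7) = 0.520.
%OS = 100·exp(−πζ/√(1−ζ²)) = 14.8%.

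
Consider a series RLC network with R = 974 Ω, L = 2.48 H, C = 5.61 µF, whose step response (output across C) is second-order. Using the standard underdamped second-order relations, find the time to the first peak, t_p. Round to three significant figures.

t_p ≈ 0.0172 s

For a series RLC circuit (capacitor voltage as output), ω_n = 1/√(LC) = 1/√(2.48 H · 5.61 µF) = 268 rad/s.
ζ = (R/2)·√(C/L) = (974/2)·√(5.61 µF/2.48 H) = 0.732.
ω_d = ω_n√(1−ζ²) = 183 rad/s. t_p = π/ω_d = 0.0172 s.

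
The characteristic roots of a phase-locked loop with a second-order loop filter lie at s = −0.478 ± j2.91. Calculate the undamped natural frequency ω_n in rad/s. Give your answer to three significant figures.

The poles are at −σ ± jω_d with σ = 0.478 and ω_d = 2.91, so ω_n = √(σ²+ω_d²) = 2.95 rad/s and ζ = σ/ω_n = 0.162.

ω_n ≈ 2.95 rad/s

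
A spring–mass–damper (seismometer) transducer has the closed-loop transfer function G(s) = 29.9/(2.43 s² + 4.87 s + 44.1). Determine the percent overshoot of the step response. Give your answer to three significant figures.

%OS ≈ 46.8%

Dividing through by 2.43: denominator becomes s² + 2.004 s + 18.15.
So ω_n = √18.15 = 4.26 rad/s and ζ = 2.004/(2·4.26) = 0.235.
Overshoot: exp(−π·0.235/√(1−0.235²)) = 0.468, i.e. 46.8%.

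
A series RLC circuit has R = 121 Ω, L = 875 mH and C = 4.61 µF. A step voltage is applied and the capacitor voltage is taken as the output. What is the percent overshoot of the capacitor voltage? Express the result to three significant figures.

%OS ≈ 64.4%

For a series RLC circuit (capacitor voltage as output), ω_n = 1/√(LC) = 1/√(875 mH · 4.61 µF) = 498 rad/s.
ζ = (R/2)·√(C/L) = (121/2)·√(4.61 µF/875 mH) = 0.139.
Overshoot: exp(−π·0.139/√(1−0.139²)) = 0.644, i.e. 64.4%.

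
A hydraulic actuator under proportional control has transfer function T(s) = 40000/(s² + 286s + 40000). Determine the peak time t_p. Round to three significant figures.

Comparing the denominator to s² + 2ζω_n s + ω_n²: ω_n = √40000 = 200 rad/s, and 2ζω_n = 286 so ζ = 286/(2·200) = 0.715.
The damped frequency ω_d = ω_n√(1−ζ²) = 140 rad/s. Then t_p = π/ω_d = 0.0225 s.

t_p ≈ 0.0225 s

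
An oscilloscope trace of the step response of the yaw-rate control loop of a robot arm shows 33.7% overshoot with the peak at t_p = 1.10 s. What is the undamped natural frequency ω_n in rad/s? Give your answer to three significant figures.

ω_n ≈ 3.02 rad/s

The overshoot fixes ζ = −ln(OS)/√(π²+ln²(OS)) = 0.327.
From t_p = π/ω_d, ω_d = π/1.10 = 2.86 rad/s, so ω_n = ω_d/√(1−ζ²) = 3.02 rad/s.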